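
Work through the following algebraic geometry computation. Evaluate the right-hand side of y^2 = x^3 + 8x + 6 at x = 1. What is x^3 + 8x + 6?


Compute x^3 + 8x + 6 at x = 1:
x^3 = 1^3 = 1
8*x = 8*1 = 8
Sum: 1 + 8 + 6 = 15

15


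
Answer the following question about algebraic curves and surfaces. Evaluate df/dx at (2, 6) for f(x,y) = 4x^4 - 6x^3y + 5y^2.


df/dx = 4*4*x^3 + 3*(-6)*x^2*y
At (2,6): 4*4*2^3 + 3*(-6)*2^2*6
= 128 - 432
= -304

-304


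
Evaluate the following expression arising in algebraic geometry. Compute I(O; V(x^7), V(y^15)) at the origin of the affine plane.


The intersection multiplicity of V(x^a) and V(y^b) at the origin is:
I(O; V(x^7), V(y^15)) = dim_k(k[x,y]/(x^7, y^15))
A basis for k[x,y]/(x^7, y^15) is the set of monomials x^i * y^j
where 0 <= i < 7 and 0 <= j < 15.
The number of such monomials is 7 * 15 = 105

105


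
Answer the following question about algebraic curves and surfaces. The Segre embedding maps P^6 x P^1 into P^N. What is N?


The Segre embedding maps P^m x P^n into P^N via
all products of coordinates from each factor.
N = (m+1)(n+1) - 1
N = (6+1)(1+1) - 1
N = 7*2 - 1
N = 14 - 1 = 13

13


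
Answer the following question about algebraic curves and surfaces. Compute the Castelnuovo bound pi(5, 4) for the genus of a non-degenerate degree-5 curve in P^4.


Castelnuovo's bound: write d - 1 = m(r-1) + epsilon with 0 <= epsilon < r-1.
d - 1 = 5 - 1 = 4
r - 1 = 4 - 1 = 3
4 = 1*3 + 1, so m = 1, epsilon = 1
pi(d, r) = m(m-1)(r-1)/2 + m*epsilon
= 1*0*3/2 + 1*1
= 0/2 + 1
= 0 + 1 = 1

1


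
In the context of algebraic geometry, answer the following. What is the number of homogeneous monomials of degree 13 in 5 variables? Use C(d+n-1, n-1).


The number of degree-13 monomials in 5 variables is C(d+n-1, n-1).
= C(13+5-1, 5-1) = C(17, 4)
= 2380

2380


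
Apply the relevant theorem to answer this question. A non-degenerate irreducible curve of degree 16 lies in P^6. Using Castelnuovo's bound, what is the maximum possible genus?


Castelnuovo's bound: write d - 1 = m(r-1) + epsilon with 0 <= epsilon < r-1.
d - 1 = 16 - 1 = 15
r - 1 = 6 - 1 = 5
15 = 3*5 + 0, so m = 3, epsilon = 0
pi(d, r) = m(m-1)(r-1)/2 + m*epsilon
= 3*2*5/2 + 3*0
= 30/2 + 0
= 15 + 0 = 15

15


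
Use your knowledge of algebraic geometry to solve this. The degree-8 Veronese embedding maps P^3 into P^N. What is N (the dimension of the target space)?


The Veronese embedding v_d: P^n -> P^N maps each point to all
degree-d monomials in n+1 homogeneous coordinates.
N = C(n+d, d) - 1
N = C(3+8, 8) - 1
N = C(11, 8) - 1
C(11, 8) = 165
N = 165 - 1 = 164

164


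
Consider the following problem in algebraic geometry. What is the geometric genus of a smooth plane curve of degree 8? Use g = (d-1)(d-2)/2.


Using the genus formula for smooth plane curves:
g = (d-1)(d-2)/2
g = (8-1)(8-2)/2
g = 7*6/2
g = 42/2 = 21

21


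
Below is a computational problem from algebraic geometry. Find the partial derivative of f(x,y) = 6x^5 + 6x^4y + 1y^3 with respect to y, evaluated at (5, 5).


df/dy = 6*x^4 + 3*1*y^2
At (5,5): 6*5^4 + 3*1*5^2
= 3750 + 75
= 3825

3825


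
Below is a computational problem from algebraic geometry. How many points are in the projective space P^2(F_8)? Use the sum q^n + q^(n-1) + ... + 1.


P^2(F_8) has (q^(n+1) - 1)/(q - 1) points.
= 8^2 + 8^1 + 8^0
= 64 + 8 + 1
= 73

73


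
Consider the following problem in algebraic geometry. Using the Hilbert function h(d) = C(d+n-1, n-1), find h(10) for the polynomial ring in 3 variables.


The Hilbert function for the polynomial ring in 3 variables is:
h(d) = C(d+n-1, n-1)
h(10) = C(10+3-1, 3-1) = C(12, 2)
= 12! / (2! * 10!)
= 66

66


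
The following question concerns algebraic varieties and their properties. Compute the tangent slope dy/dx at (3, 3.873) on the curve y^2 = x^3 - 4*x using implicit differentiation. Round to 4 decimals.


Using implicit differentiation of y^2 = x^3 - 4*x:
2y * dy/dx = 3x^2 - 4
dy/dx = (3x^2 - 4)/(2y)
Numerator: 3*3^2 - 4 = 23
Denominator: 2*3.873 = 7.746
dy/dx = 23/7.746 = 2.9693

2.9693


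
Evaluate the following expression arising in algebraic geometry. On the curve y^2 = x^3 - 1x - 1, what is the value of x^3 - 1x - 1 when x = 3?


Compute x^3 - 1x - 1 at x = 3:
x^3 = 3^3 = 27
(-1)*x = (-1)*3 = -3
Sum: 27 - 3 - 1 = 23

23


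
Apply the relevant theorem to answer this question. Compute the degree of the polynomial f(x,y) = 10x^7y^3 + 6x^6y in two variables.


Examine each term for its total degree (sum of exponents).
  Term '10x^7y^3' has total degree 7+3 = 10.
  Term '6x^6y' has total degree 6+1 = 7.
The maximum total degree among all terms is 10.

10


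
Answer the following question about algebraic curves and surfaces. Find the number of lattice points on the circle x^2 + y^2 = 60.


Systematically check integer values of x where x^2 <= 60.
For each valid x, check if 60 - x^2 is a perfect square.
Total integer solutions found: 0

0


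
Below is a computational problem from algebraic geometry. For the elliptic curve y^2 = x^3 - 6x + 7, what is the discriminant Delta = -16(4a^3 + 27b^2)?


Compute each component:
4a^3 = 4*(-6)^3 = 4*(-216) = -864
27b^2 = 27*7^2 = 27*49 = 1323
4a^3 + 27b^2 = -864 + 1323 = 459
Delta = -16*459 = -7344

-7344


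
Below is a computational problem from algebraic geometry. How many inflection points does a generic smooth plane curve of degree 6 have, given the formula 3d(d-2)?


For a general smooth plane curve C of degree d, the inflection points are
the intersection of C with its Hessian curve, which has degree 3(d-2).
By Bezout, the total intersection number is d * 3(d-2) = 6 * 12 = 72.
For a general curve every flex is ordinary, so each contributes
multiplicity 1 to C·Hess(C), and the number of distinct inflection
points is 3d(d-2).
Inflection points = 3*6*(6-2) = 3*6*4 = 72

72


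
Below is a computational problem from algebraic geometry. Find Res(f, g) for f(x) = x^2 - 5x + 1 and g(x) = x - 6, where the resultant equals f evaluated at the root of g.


For Res(f, x - c), we evaluate f at x = c.
f(6) = 6^2 - 5*6 + 1
= 36 - 30 + 1
= 6 + 1 = 7
Res(f, g) = 7

7


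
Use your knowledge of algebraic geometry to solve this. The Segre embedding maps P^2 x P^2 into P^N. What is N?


The Segre embedding maps P^m x P^n into P^N via
all products of coordinates from each factor.
N = (m+1)(n+1) - 1
N = (2+1)(2+1) - 1
N = 3*3 - 1
N = 9 - 1 = 8

8


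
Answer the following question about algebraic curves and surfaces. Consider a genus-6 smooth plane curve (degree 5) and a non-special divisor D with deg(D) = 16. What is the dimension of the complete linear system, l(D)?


First, compute the genus of a smooth plane curve of degree 5:
g = (d-1)(d-2)/2 = (5-1)(5-2)/2 = 6
For a non-special divisor D (i.e., h^1(D) = 0), Riemann-Roch gives:
l(D) = deg(D) - g + 1
Since deg(D) = 16 >= 2g - 1 = 11, D is non-special.
l(D) = 16 - 6 + 1 = 11

11


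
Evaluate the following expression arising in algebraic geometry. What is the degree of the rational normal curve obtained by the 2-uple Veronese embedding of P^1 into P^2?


The rational normal curve in P^2 is the image of P^1 under the 2-uple Veronese.
A general hyperplane in P^2 pulls back to a degree-2 form on P^1, which has 2 zeros,
so the curve meets a general hyperplane in 2 points. Degree = 2.

2


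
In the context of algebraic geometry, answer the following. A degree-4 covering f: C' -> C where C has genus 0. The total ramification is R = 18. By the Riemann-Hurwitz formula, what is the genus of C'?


Riemann-Hurwitz formula: 2g' - 2 = d(2g - 2) + R
Given: d = 4, g = 0, R = 18
2g' - 2 = 4*(2*0 - 2) + 18
2g' - 2 = 4*(-2) + 18
2g' - 2 = -8 + 18 = 10
2g' = 12
g' = 6

6


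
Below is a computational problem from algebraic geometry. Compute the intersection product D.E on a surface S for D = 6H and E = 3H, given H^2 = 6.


Using bilinearity of the intersection pairing on a surface S:
(aH).(bH) = ab * (H.H)
We have H^2 = 6.
D.E = (6H).(3H) = 6*3*6
= 18*6
= 108

108


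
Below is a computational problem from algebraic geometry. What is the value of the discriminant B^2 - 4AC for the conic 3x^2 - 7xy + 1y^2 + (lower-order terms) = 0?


The discriminant of a conic Ax^2 + Bxy + Cy^2 + ... = 0 is B^2 - 4AC.
B^2 = (-7)^2 = 49
4AC = 4*3*1 = 12
Discriminant = 49 - 12 = 37

37


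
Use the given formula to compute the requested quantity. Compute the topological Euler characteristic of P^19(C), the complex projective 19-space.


The complex projective space P^19 has one cell in each even real dimension 0, 2, ..., 38.
The cohomology groups are H^{2k}(P^19) = Z for k = 0,...,19, and 0 otherwise.
Euler characteristic = sum of Betti numbers = 1 per even-dimensional cohomology group.
chi(P^19) = 19 + 1 = 20

20


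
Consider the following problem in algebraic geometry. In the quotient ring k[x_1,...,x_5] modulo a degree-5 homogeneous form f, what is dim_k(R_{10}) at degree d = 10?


For R = k[x_1,...,x_n]/(f) with f homogeneous of degree e:
The Hilbert series is (1 - t^e)/(1 - t)^n.
So h(d) = C(d+n-1, n-1) - C(d-e+n-1, n-1) for d >= e.
With n=5, e=5, d=10:
C(10+5-1, 5-1) = C(14, 4) = 1001
C(10-5+5-1, 5-1) = C(9, 4) = 126
h(10) = 1001 - 126 = 875

875


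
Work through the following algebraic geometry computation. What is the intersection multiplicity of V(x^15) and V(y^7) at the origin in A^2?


The intersection multiplicity of V(x^a) and V(y^b) at the origin is:
I(O; V(x^15), V(y^7)) = dim_k(k[x,y]/(x^15, y^7))
A basis for k[x,y]/(x^15, y^7) is the set of monomials x^i * y^j
where 0 <= i < 15 and 0 <= j < 7.
The number of such monomials is 15 * 7 = 105

105


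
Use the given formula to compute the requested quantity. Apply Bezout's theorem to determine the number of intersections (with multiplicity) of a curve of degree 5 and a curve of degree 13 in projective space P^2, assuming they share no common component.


Bezout's theorem states the intersection count equals the product of degrees.
Intersection count = 5 * 13 = 65

65


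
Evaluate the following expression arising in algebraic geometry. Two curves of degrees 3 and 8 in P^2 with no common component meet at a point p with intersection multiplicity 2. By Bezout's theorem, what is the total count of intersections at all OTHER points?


By Bezout's theorem, the total intersection number is d1 * d2.
Total = 3 * 8 = 24
Intersection multiplicity at p = 2
Remaining intersections = 24 - 2 = 22

22


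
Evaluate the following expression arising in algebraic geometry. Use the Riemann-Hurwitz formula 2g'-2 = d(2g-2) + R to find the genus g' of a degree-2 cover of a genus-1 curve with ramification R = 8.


Riemann-Hurwitz formula: 2g' - 2 = d(2g - 2) + R
Given: d = 2, g = 1, R = 8
2g' - 2 = 2*(2*1 - 2) + 8
2g' - 2 = 2*0 + 8
2g' - 2 = 0 + 8 = 8
2g' = 10
g' = 5

5


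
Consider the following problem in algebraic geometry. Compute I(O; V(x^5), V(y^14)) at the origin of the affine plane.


The intersection multiplicity of V(x^a) and V(y^b) at the origin is:
I(O; V(x^5), V(y^14)) = dim_k(k[x,y]/(x^5, y^14))
A basis for k[x,y]/(x^5, y^14) is the set of monomials x^i * y^j
where 0 <= i < 5 and 0 <= j < 14.
The number of such monomials is 5 * 14 = 70

70


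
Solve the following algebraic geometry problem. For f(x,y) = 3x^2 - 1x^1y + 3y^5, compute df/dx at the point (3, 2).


df/dx = 2*3*x^1 + 1*(-1)*x^0*y
At (3,2): 2*3*3^1 + 1*(-1)*3^0*2
= 18 - 2
= 16

16


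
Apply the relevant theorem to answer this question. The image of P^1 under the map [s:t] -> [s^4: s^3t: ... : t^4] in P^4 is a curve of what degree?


The rational normal curve in P^4 is the image of P^1 under the 4-uple Veronese.
A general hyperplane in P^4 pulls back to a degree-4 form on P^1, which has 4 zeros,
so the curve meets a general hyperplane in 4 points. Degree = 4.

4


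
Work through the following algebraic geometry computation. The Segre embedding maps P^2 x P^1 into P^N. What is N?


The Segre embedding maps P^m x P^n into P^N via
all products of coordinates from each factor.
N = (m+1)(n+1) - 1
N = (2+1)(1+1) - 1
N = 3*2 - 1
N = 6 - 1 = 5

5


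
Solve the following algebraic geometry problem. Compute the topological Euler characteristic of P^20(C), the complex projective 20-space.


The complex projective space P^20 has one cell in each even real dimension 0, 2, ..., 40.
The cohomology groups are H^{2k}(P^20) = Z for k = 0,...,20, and 0 otherwise.
Euler characteristic = sum of Betti numbers = 1 per even-dimensional cohomology group.
chi(P^20) = 20 + 1 = 21

21


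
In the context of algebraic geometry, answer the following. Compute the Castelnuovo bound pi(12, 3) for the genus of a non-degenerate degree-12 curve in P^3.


Castelnuovo's bound: write d - 1 = m(r-1) + epsilon with 0 <= epsilon < r-1.
d - 1 = 12 - 1 = 11
r - 1 = 3 - 1 = 2
11 = 5*2 + 1, so m = 5, epsilon = 1
pi(d, r) = m(m-1)(r-1)/2 + m*epsilon
= 5*4*2/2 + 5*1
= 40/2 + 5
= 20 + 5 = 25

25


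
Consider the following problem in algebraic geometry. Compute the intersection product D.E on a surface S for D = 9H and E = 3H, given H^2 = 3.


Using bilinearity of the intersection pairing on a surface S:
(aH).(bH) = ab * (H.H)
We have H^2 = 3.
D.E = (9H).(3H) = 9*3*3
= 27*3
= 81

81


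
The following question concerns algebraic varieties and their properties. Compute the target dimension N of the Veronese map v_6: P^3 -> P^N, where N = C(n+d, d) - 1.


The Veronese embedding v_d: P^n -> P^N maps each point to all
degree-d monomials in n+1 homogeneous coordinates.
N = C(n+d, d) - 1
N = C(3+6, 6) - 1
N = C(9, 6) - 1
C(9, 6) = 84
N = 84 - 1 = 83

83


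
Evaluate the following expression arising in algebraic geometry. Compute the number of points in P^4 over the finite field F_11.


P^4(F_11) has (q^(n+1) - 1)/(q - 1) points.
= 11^4 + 11^3 + 11^2 + 11^1 + 11^0
= 14641 + 1331 + 121 + 11 + 1
= 16105

16105


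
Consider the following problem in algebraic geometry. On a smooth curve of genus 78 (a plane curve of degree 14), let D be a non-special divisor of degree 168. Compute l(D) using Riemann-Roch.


First, compute the genus of a smooth plane curve of degree 14:
g = (d-1)(d-2)/2 = (14-1)(14-2)/2 = 78
For a non-special divisor D (i.e., h^1(D) = 0), Riemann-Roch gives:
l(D) = deg(D) - g + 1
Since deg(D) = 168 >= 2g - 1 = 155, D is non-special.
l(D) = 168 - 78 + 1 = 91

91


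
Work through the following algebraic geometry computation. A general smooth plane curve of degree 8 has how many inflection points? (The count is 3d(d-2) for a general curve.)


For a general smooth plane curve C of degree d, the inflection points are
the intersection of C with its Hessian curve, which has degree 3(d-2).
By Bezout, the total intersection number is d * 3(d-2) = 8 * 18 = 144.
For a general curve every flex is ordinary, so each contributes
multiplicity 1 to C·Hess(C), and the number of distinct inflection
points is 3d(d-2).
Inflection points = 3*8*(8-2) = 3*8*6 = 144

144


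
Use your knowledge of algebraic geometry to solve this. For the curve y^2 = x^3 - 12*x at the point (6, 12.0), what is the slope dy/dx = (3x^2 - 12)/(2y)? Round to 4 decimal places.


Using implicit differentiation of y^2 = x^3 - 12*x:
2y * dy/dx = 3x^2 - 12
dy/dx = (3x^2 - 12)/(2y)
Numerator: 3*6^2 - 12 = 96
Denominator: 2*12.0 = 24.0
dy/dx = 96/24.0 = 4.0000

4.0000


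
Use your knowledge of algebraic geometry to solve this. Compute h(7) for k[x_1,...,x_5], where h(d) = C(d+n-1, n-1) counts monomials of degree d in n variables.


The Hilbert function for the polynomial ring in 5 variables is:
h(d) = C(d+n-1, n-1)
h(7) = C(7+5-1, 5-1) = C(11, 4)
= 11! / (4! * 7!)
= 330

330


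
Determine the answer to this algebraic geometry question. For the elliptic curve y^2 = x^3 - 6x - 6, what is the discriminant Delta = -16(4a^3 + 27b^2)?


Compute each component:
4a^3 = 4*(-6)^3 = 4*(-216) = -864
27b^2 = 27*(-6)^2 = 27*36 = 972
4a^3 + 27b^2 = -864 + 972 = 108
Delta = -16*108 = -1728

-1728


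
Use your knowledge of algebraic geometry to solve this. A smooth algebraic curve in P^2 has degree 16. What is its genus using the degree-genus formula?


Using the genus formula for smooth plane curves:
g = (d-1)(d-2)/2
g = (16-1)(16-2)/2
g = 15*14/2
g = 210/2 = 105

105


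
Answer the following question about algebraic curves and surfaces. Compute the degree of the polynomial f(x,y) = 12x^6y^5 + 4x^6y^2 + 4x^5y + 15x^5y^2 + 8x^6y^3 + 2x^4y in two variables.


Examine each term for its total degree (sum of exponents).
  Term '12x^6y^5' has total degree 6+5 = 11.
  Term '4x^6y^2' has total degree 6+2 = 8.
  Term '4x^5y' has total degree 5+1 = 6.
  Term '15x^5y^2' has total degree 5+2 = 7.
  Term '8x^6y^3' has total degree 6+3 = 9.
  Term '2x^4y' has total degree 4+1 = 5.
The maximum total degree among all terms is 11.

11


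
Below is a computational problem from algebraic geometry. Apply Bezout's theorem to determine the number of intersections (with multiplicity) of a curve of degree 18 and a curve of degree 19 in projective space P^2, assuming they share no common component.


Bezout's theorem states the intersection count equals the product of degrees.
Intersection count = 18 * 19 = 342

342


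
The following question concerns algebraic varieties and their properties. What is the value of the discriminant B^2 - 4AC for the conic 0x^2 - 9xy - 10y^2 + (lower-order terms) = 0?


The discriminant of a conic Ax^2 + Bxy + Cy^2 + ... = 0 is B^2 - 4AC.
B^2 = (-9)^2 = 81
4AC = 4*0*(-10) = 0
Discriminant = 81 + 0 = 81

81


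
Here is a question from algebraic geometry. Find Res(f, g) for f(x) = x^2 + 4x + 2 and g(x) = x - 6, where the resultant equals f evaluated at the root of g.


For Res(f, x - c), we evaluate f at x = c.
f(6) = 6^2 + 4*6 + 2
= 36 + 24 + 2
= 60 + 2 = 62
Res(f, g) = 62

62


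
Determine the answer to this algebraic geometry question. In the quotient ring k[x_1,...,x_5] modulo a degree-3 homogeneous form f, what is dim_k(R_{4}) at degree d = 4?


For R = k[x_1,...,x_n]/(f) with f homogeneous of degree e:
The Hilbert series is (1 - t^e)/(1 - t)^n.
So h(d) = C(d+n-1, n-1) - C(d-e+n-1, n-1) for d >= e.
With n=5, e=3, d=4:
C(4+5-1, 5-1) = C(8, 4) = 70
C(4-3+5-1, 5-1) = C(5, 4) = 5
h(4) = 70 - 5 = 65

65


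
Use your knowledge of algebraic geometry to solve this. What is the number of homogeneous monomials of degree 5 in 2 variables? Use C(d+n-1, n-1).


The number of degree-5 monomials in 2 variables is C(d+n-1, n-1).
= C(5+2-1, 2-1) = C(6, 1)
= 6

6


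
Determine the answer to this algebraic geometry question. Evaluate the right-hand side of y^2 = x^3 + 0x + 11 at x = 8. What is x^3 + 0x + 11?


Compute x^3 + 0x + 11 at x = 8:
x^3 = 8^3 = 512
0*x = 0*8 = 0
Sum: 512 + 0 + 11 = 523

523


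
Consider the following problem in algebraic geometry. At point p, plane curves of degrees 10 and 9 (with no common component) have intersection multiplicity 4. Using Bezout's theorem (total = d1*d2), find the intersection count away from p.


By Bezout's theorem, the total intersection number is d1 * d2.
Total = 10 * 9 = 90
Intersection multiplicity at p = 4
Remaining intersections = 90 - 4 = 86

86


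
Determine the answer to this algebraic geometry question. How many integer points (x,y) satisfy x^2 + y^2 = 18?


Systematically check integer values of x where x^2 <= 18.
For each valid x, check if 18 - x^2 is a perfect square.
x=3: 18 - 9 = 9, sqrt = 3 (valid)
Total integer solutions found: 4

4


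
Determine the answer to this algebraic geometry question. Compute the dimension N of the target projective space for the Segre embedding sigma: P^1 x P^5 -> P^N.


The Segre embedding maps P^m x P^n into P^N via
all products of coordinates from each factor.
N = (m+1)(n+1) - 1
N = (1+1)(5+1) - 1
N = 2*6 - 1
N = 12 - 1 = 11

11


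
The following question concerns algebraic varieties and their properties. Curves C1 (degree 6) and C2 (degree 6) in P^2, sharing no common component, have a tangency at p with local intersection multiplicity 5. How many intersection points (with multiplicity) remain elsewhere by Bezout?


By Bezout's theorem, the total intersection number is d1 * d2.
Total = 6 * 6 = 36
Intersection multiplicity at p = 5
Remaining intersections = 36 - 5 = 31

31


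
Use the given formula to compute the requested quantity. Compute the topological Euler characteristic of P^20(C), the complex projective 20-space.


The complex projective space P^20 has one cell in each even real dimension 0, 2, ..., 40.
The cohomology groups are H^{2k}(P^20) = Z for k = 0,...,20, and 0 otherwise.
Euler characteristic = sum of Betti numbers = 1 per even-dimensional cohomology group.
chi(P^20) = 20 + 1 = 21

21


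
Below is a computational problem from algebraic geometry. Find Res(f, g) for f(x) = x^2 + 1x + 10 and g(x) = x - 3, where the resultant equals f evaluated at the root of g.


For Res(f, x - c), we evaluate f at x = c.
f(3) = 3^2 + 1*3 + 10
= 9 + 3 + 10
= 12 + 10 = 22
Res(f, g) = 22

22


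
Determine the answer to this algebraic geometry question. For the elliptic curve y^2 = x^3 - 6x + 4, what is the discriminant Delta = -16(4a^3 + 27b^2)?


Compute each component:
4a^3 = 4*(-6)^3 = 4*(-216) = -864
27b^2 = 27*4^2 = 27*16 = 432
4a^3 + 27b^2 = -864 + 432 = -432
Delta = -16*(-432) = 6912

6912


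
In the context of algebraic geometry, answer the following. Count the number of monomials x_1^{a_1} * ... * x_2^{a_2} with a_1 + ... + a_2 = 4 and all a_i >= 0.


The number of degree-4 monomials in 2 variables is C(d+n-1, n-1).
= C(4+2-1, 2-1) = C(5, 1)
= 5

5


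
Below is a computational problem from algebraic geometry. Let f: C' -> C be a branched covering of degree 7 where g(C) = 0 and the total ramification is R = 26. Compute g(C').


Riemann-Hurwitz formula: 2g' - 2 = d(2g - 2) + R
Given: d = 7, g = 0, R = 26
2g' - 2 = 7*(2*0 - 2) + 26
2g' - 2 = 7*(-2) + 26
2g' - 2 = -14 + 26 = 12
2g' = 14
g' = 7

7


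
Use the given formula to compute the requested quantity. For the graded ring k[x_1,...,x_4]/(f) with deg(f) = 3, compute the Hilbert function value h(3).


For R = k[x_1,...,x_n]/(f) with f homogeneous of degree e:
The Hilbert series is (1 - t^e)/(1 - t)^n.
So h(d) = C(d+n-1, n-1) - C(d-e+n-1, n-1) for d >= e.
With n=4, e=3, d=3:
C(3+4-1, 4-1) = C(6, 3) = 20
C(3-3+4-1, 4-1) = C(3, 3) = 1
h(3) = 20 - 1 = 19

19


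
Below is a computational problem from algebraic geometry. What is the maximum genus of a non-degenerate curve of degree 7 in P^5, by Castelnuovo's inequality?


Castelnuovo's bound: write d - 1 = m(r-1) + epsilon with 0 <= epsilon < r-1.
d - 1 = 7 - 1 = 6
r - 1 = 5 - 1 = 4
6 = 1*4 + 2, so m = 1, epsilon = 2
pi(d, r) = m(m-1)(r-1)/2 + m*epsilon
= 1*0*4/2 + 1*2
= 0/2 + 2
= 0 + 2 = 2

2


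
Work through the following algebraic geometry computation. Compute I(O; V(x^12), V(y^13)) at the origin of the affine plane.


The intersection multiplicity of V(x^a) and V(y^b) at the origin is:
I(O; V(x^12), V(y^13)) = dim_k(k[x,y]/(x^12, y^13))
A basis for k[x,y]/(x^12, y^13) is the set of monomials x^i * y^j
where 0 <= i < 12 and 0 <= j < 13.
The number of such monomials is 12 * 13 = 156

156


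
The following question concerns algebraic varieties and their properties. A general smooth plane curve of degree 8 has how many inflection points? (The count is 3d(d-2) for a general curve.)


For a general smooth plane curve C of degree d, the inflection points are
the intersection of C with its Hessian curve, which has degree 3(d-2).
By Bezout, the total intersection number is d * 3(d-2) = 8 * 18 = 144.
For a general curve every flex is ordinary, so each contributes
multiplicity 1 to C·Hess(C), and the number of distinct inflection
points is 3d(d-2).
Inflection points = 3*8*(8-2) = 3*8*6 = 144

144


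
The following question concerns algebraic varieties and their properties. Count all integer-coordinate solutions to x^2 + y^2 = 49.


Systematically check integer values of x where x^2 <= 49.
For each valid x, check if 49 - x^2 is a perfect square.
x=0: 49 - 0 = 49, sqrt = 7 (valid)
x=7: 49 - 49 = 0, sqrt = 0 (valid)
Total integer solutions found: 4

4


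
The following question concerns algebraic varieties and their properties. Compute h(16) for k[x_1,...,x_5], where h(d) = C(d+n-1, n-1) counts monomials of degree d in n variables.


The Hilbert function for the polynomial ring in 5 variables is:
h(d) = C(d+n-1, n-1)
h(16) = C(16+5-1, 5-1) = C(20, 4)
= 20! / (4! * 16!)
= 4845

4845


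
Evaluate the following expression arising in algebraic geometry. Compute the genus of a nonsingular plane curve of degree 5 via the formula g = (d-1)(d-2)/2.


Using the genus formula for smooth plane curves:
g = (d-1)(d-2)/2
g = (5-1)(5-2)/2
g = 4*3/2
g = 12/2 = 6

6


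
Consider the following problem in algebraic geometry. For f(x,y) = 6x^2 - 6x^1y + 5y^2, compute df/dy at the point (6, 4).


df/dy = (-6)*x^1 + 2*5*y^1
At (6,4): (-6)*6^1 + 2*5*4^1
= -36 + 40
= 4

4


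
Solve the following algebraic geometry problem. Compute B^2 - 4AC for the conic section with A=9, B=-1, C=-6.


The discriminant of a conic Ax^2 + Bxy + Cy^2 + ... = 0 is B^2 - 4AC.
B^2 = (-1)^2 = 1
4AC = 4*9*(-6) = -216
Discriminant = 1 + 216 = 217

217


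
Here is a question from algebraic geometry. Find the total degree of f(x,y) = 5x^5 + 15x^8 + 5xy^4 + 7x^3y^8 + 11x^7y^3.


Examine each term for its total degree (sum of exponents).
  Term '5x^5' has total degree 5+0 = 5.
  Term '15x^8' has total degree 8+0 = 8.
  Term '5xy^4' has total degree 1+4 = 5.
  Term '7x^3y^8' has total degree 3+8 = 11.
  Term '11x^7y^3' has total degree 7+3 = 10.
The maximum total degree among all terms is 11.

11


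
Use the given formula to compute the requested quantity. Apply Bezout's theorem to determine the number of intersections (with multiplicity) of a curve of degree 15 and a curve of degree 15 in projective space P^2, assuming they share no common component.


Bezout's theorem states the intersection count equals the product of degrees.
Intersection count = 15 * 15 = 225

225


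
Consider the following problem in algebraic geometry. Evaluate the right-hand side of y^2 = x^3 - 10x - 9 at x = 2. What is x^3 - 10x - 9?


Compute x^3 - 10x - 9 at x = 2:
x^3 = 2^3 = 8
(-10)*x = (-10)*2 = -20
Sum: 8 - 20 - 9 = -21

-21


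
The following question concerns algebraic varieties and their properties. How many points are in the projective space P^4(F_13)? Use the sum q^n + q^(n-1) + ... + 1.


P^4(F_13) has (q^(n+1) - 1)/(q - 1) points.
= 13^4 + 13^3 + 13^2 + 13^1 + 13^0
= 28561 + 2197 + 169 + 13 + 1
= 30941

30941


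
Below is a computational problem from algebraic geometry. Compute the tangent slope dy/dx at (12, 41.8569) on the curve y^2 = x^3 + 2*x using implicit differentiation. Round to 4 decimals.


Using implicit differentiation of y^2 = x^3 + 2*x:
2y * dy/dx = 3x^2 + 2
dy/dx = (3x^2 + 2)/(2y)
Numerator: 3*12^2 + 2 = 434
Denominator: 2*41.8569 = 83.7138
dy/dx = 434/83.7138 = 5.1843

5.1843


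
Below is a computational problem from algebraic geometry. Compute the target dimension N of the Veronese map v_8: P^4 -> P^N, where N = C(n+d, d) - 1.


The Veronese embedding v_d: P^n -> P^N maps each point to all
degree-d monomials in n+1 homogeneous coordinates.
N = C(n+d, d) - 1
N = C(4+8, 8) - 1
N = C(12, 8) - 1
C(12, 8) = 495
N = 495 - 1 = 494

494


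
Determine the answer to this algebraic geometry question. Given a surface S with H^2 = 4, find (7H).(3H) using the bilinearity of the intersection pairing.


Using bilinearity of the intersection pairing on a surface S:
(aH).(bH) = ab * (H.H)
We have H^2 = 4.
D.E = (7H).(3H) = 7*3*4
= 21*4
= 84

84


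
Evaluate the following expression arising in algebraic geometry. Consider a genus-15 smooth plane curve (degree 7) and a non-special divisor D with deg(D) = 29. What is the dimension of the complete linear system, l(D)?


First, compute the genus of a smooth plane curve of degree 7:
g = (d-1)(d-2)/2 = (7-1)(7-2)/2 = 15
For a non-special divisor D (i.e., h^1(D) = 0), Riemann-Roch gives:
l(D) = deg(D) - g + 1
Since deg(D) = 29 >= 2g - 1 = 29, D is non-special.
l(D) = 29 - 15 + 1 = 15

15


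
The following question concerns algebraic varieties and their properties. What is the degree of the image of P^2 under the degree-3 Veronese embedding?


The Veronese variety v_3(P^2) has degree d^r.
d^r = 3^2 = 9

9


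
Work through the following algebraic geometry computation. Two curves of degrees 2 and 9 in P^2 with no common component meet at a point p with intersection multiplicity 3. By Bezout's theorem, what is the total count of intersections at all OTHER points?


By Bezout's theorem, the total intersection number is d1 * d2.
Total = 2 * 9 = 18
Intersection multiplicity at p = 3
Remaining intersections = 18 - 3 = 15

15


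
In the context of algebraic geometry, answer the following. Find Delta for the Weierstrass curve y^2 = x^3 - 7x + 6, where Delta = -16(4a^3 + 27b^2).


Compute each component:
4a^3 = 4*(-7)^3 = 4*(-343) = -1372
27b^2 = 27*6^2 = 27*36 = 972
4a^3 + 27b^2 = -1372 + 972 = -400
Delta = -16*(-400) = 6400

6400


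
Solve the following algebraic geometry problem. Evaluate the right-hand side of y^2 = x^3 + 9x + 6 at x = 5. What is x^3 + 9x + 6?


Compute x^3 + 9x + 6 at x = 5:
x^3 = 5^3 = 125
9*x = 9*5 = 45
Sum: 125 + 45 + 6 = 176

176


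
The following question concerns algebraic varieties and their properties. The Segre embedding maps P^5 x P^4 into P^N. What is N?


The Segre embedding maps P^m x P^n into P^N via
all products of coordinates from each factor.
N = (m+1)(n+1) - 1
N = (5+1)(4+1) - 1
N = 6*5 - 1
N = 30 - 1 = 29

29


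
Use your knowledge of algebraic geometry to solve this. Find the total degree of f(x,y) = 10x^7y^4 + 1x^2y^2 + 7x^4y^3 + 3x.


Examine each term for its total degree (sum of exponents).
  Term '10x^7y^4' has total degree 7+4 = 11.
  Term '1x^2y^2' has total degree 2+2 = 4.
  Term '7x^4y^3' has total degree 4+3 = 7.
  Term '3x' has total degree 1+0 = 1.
The maximum total degree among all terms is 11.

11


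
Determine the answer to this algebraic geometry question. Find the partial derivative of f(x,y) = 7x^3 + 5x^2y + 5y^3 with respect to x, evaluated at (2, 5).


df/dx = 3*7*x^2 + 2*5*x^1*y
At (2,5): 3*7*2^2 + 2*5*2^1*5
= 84 + 100
= 184

184


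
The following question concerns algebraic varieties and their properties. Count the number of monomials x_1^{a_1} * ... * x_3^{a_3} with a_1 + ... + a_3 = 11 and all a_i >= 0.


The number of degree-11 monomials in 3 variables is C(d+n-1, n-1).
= C(11+3-1, 3-1) = C(13, 2)
= 78

78


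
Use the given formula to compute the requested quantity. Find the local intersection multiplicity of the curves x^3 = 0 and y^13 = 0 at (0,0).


The intersection multiplicity of V(x^a) and V(y^b) at the origin is:
I(O; V(x^3), V(y^13)) = dim_k(k[x,y]/(x^3, y^13))
A basis for k[x,y]/(x^3, y^13) is the set of monomials x^i * y^j
where 0 <= i < 3 and 0 <= j < 13.
The number of such monomials is 3 * 13 = 39

39


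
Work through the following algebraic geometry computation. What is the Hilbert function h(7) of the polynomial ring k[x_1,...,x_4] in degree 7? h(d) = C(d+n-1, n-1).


The Hilbert function for the polynomial ring in 4 variables is:
h(d) = C(d+n-1, n-1)
h(7) = C(7+4-1, 4-1) = C(10, 3)
= 10! / (3! * 7!)
= 120

120


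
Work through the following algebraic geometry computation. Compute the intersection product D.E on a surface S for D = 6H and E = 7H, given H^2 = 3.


Using bilinearity of the intersection pairing on a surface S:
(aH).(bH) = ab * (H.H)
We have H^2 = 3.
D.E = (6H).(7H) = 6*7*3
= 42*3
= 126

126


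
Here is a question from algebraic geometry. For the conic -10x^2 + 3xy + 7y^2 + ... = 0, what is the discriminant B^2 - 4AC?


The discriminant of a conic Ax^2 + Bxy + Cy^2 + ... = 0 is B^2 - 4AC.
B^2 = 3^2 = 9
4AC = 4*(-10)*7 = -280
Discriminant = 9 + 280 = 289

289


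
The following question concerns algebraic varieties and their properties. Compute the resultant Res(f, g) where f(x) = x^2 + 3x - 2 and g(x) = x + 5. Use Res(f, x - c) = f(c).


For Res(f, x - c), we evaluate f at x = c.
f(-5) = (-5)^2 + 3*(-5) - 2
= 25 - 15 - 2
= 10 - 2 = 8
Res(f, g) = 8

8


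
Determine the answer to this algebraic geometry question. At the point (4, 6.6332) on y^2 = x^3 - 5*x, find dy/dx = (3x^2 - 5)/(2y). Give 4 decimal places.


Using implicit differentiation of y^2 = x^3 - 5*x:
2y * dy/dx = 3x^2 - 5
dy/dx = (3x^2 - 5)/(2y)
Numerator: 3*4^2 - 5 = 43
Denominator: 2*6.6332 = 13.2664
dy/dx = 43/13.2664 = 3.2413

3.2413


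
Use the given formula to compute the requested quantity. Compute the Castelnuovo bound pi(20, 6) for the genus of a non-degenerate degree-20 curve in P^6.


Castelnuovo's bound: write d - 1 = m(r-1) + epsilon with 0 <= epsilon < r-1.
d - 1 = 20 - 1 = 19
r - 1 = 6 - 1 = 5
19 = 3*5 + 4, so m = 3, epsilon = 4
pi(d, r) = m(m-1)(r-1)/2 + m*epsilon
= 3*2*5/2 + 3*4
= 30/2 + 12
= 15 + 12 = 27

27


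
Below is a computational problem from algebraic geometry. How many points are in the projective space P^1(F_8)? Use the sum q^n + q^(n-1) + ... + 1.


P^1(F_8) has (q^(n+1) - 1)/(q - 1) points.
= 8^1 + 8^0
= 8 + 1
= 9

9


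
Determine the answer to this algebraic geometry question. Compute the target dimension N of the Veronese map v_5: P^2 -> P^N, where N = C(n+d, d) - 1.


The Veronese embedding v_d: P^n -> P^N maps each point to all
degree-d monomials in n+1 homogeneous coordinates.
N = C(n+d, d) - 1
N = C(2+5, 5) - 1
N = C(7, 5) - 1
C(7, 5) = 21
N = 21 - 1 = 20

20


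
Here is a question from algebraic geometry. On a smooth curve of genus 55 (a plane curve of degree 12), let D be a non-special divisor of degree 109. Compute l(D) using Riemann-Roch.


First, compute the genus of a smooth plane curve of degree 12:
g = (d-1)(d-2)/2 = (12-1)(12-2)/2 = 55
For a non-special divisor D (i.e., h^1(D) = 0), Riemann-Roch gives:
l(D) = deg(D) - g + 1
Since deg(D) = 109 >= 2g - 1 = 109, D is non-special.
l(D) = 109 - 55 + 1 = 55

55


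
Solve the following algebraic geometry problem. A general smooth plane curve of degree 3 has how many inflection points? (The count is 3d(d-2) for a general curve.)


For a general smooth plane curve C of degree d, the inflection points are
the intersection of C with its Hessian curve, which has degree 3(d-2).
By Bezout, the total intersection number is d * 3(d-2) = 3 * 3 = 9.
For a general curve every flex is ordinary, so each contributes
multiplicity 1 to C·Hess(C), and the number of distinct inflection
points is 3d(d-2).
Inflection points = 3*3*(3-2) = 3*3*1 = 9

9


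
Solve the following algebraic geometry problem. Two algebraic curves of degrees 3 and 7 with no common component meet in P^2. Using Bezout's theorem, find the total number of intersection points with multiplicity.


Bezout's theorem states the intersection count equals the product of degrees.
Intersection count = 3 * 7 = 21

21


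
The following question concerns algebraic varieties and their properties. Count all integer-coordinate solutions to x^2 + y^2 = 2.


Systematically check integer values of x where x^2 <= 2.
For each valid x, check if 2 - x^2 is a perfect square.
x=1: 2 - 1 = 1, sqrt = 1 (valid)
Total integer solutions found: 4

4


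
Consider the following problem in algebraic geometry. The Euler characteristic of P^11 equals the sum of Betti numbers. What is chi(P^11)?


The complex projective space P^11 has one cell in each even real dimension 0, 2, ..., 22.
The cohomology groups are H^{2k}(P^11) = Z for k = 0,...,11, and 0 otherwise.
Euler characteristic = sum of Betti numbers = 1 per even-dimensional cohomology group.
chi(P^11) = 11 + 1 = 12

12


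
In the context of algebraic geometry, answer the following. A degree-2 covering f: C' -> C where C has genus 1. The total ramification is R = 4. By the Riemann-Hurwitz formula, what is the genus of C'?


Riemann-Hurwitz formula: 2g' - 2 = d(2g - 2) + R
Given: d = 2, g = 1, R = 4
2g' - 2 = 2*(2*1 - 2) + 4
2g' - 2 = 2*0 + 4
2g' - 2 = 0 + 4 = 4
2g' = 6
g' = 3

3


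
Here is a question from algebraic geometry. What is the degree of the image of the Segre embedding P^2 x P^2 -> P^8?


The degree of the Segre variety P^2 x P^2 is C(m+n, m).
= C(4, 2)
= 6

6


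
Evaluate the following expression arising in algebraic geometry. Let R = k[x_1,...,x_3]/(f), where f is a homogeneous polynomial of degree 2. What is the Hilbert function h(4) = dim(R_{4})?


For R = k[x_1,...,x_n]/(f) with f homogeneous of degree e:
The Hilbert series is (1 - t^e)/(1 - t)^n.
So h(d) = C(d+n-1, n-1) - C(d-e+n-1, n-1) for d >= e.
With n=3, e=2, d=4:
C(4+3-1, 3-1) = C(6, 2) = 15
C(4-2+3-1, 3-1) = C(4, 2) = 6
h(4) = 15 - 6 = 9

9


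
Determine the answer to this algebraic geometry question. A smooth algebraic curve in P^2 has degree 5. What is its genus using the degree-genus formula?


Using the genus formula for smooth plane curves:
g = (d-1)(d-2)/2
g = (5-1)(5-2)/2
g = 4*3/2
g = 12/2 = 6

6


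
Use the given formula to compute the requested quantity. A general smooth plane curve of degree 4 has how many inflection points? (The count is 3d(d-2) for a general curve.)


For a general smooth plane curve C of degree d, the inflection points are
the intersection of C with its Hessian curve, which has degree 3(d-2).
By Bezout, the total intersection number is d * 3(d-2) = 4 * 6 = 24.
For a general curve every flex is ordinary, so each contributes
multiplicity 1 to C·Hess(C), and the number of distinct inflection
points is 3d(d-2).
Inflection points = 3*4*(4-2) = 3*4*2 = 24

24


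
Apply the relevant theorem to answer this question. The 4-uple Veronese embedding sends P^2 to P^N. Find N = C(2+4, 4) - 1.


The Veronese embedding v_d: P^n -> P^N maps each point to all
degree-d monomials in n+1 homogeneous coordinates.
N = C(n+d, d) - 1
N = C(2+4, 4) - 1
N = C(6, 4) - 1
C(6, 4) = 15
N = 15 - 1 = 14

14


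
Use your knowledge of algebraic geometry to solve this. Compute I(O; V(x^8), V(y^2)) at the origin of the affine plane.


The intersection multiplicity of V(x^a) and V(y^b) at the origin is:
I(O; V(x^8), V(y^2)) = dim_k(k[x,y]/(x^8, y^2))
A basis for k[x,y]/(x^8, y^2) is the set of monomials x^i * y^j
where 0 <= i < 8 and 0 <= j < 2.
The number of such monomials is 8 * 2 = 16

16


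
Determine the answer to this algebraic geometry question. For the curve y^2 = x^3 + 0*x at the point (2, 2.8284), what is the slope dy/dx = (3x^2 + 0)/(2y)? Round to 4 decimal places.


Using implicit differentiation of y^2 = x^3 + 0*x:
2y * dy/dx = 3x^2 + 0
dy/dx = (3x^2 + 0)/(2y)
Numerator: 3*2^2 + 0 = 12
Denominator: 2*2.8284 = 5.6568
dy/dx = 12/5.6568 = 2.1213

2.1213


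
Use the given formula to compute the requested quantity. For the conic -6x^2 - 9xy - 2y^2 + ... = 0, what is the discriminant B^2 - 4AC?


The discriminant of a conic Ax^2 + Bxy + Cy^2 + ... = 0 is B^2 - 4AC.
B^2 = (-9)^2 = 81
4AC = 4*(-6)*(-2) = 48
Discriminant = 81 - 48 = 33

33


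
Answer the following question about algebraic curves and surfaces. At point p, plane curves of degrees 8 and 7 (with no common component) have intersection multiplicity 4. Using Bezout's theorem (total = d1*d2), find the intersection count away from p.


By Bezout's theorem, the total intersection number is d1 * d2.
Total = 8 * 7 = 56
Intersection multiplicity at p = 4
Remaining intersections = 56 - 4 = 52

52


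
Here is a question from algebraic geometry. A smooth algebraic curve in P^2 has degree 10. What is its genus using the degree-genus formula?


Using the genus formula for smooth plane curves:
g = (d-1)(d-2)/2
g = (10-1)(10-2)/2
g = 9*8/2
g = 72/2 = 36

36


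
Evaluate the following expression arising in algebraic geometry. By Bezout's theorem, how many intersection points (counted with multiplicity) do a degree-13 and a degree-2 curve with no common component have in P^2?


Bezout's theorem states the intersection count equals the product of degrees.
Intersection count = 13 * 2 = 26

26
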